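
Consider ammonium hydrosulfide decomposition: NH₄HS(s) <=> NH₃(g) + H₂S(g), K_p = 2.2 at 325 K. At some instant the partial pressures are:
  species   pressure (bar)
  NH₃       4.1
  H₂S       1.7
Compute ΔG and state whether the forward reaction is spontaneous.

(NH₄HS is a pure solid — omitted from Q_p.)
Q_p = P(NH₃)·P(H₂S) = (4.1)·(1.7) = 6.97
ΔG = RT ln(Q_p/K_p) = (8.314 J mol⁻¹ K⁻¹)(325 K) × ln(6.97/2.2)
   = (2.702 kJ/mol)(1.153) = 3.12 kJ/mol
ΔG > 0, so the forward reaction is non-spontaneous (proceeds in reverse).

ΔG = 3.12 kJ/mol; the forward reaction is non-spontaneous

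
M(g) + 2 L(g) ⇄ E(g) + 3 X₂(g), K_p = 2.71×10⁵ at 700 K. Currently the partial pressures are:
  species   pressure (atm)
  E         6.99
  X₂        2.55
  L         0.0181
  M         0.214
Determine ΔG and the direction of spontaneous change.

Q_p = P(E)·P(X₂)³ / (P(M)·P(L)²) = (6.99)·(2.55)³ / ((0.214)·(0.0181)²) = 1.65×10⁶
ΔG = RT ln(Q_p/K_p) = (8.314 J mol⁻¹ K⁻¹)(700 K) × ln(1.65×10⁶/2.71×10⁵)
   = (5.820 kJ/mol)(1.806) = 10.5 kJ/mol
ΔG > 0, so the forward reaction is non-spontaneous (proceeds in reverse).

ΔG = 10.5 kJ/mol; the forward reaction is non-spontaneous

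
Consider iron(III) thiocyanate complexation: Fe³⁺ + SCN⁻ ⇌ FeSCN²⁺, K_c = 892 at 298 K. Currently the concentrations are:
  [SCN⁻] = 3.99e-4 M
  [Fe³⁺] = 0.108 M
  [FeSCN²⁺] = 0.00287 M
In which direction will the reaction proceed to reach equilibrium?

Q_c = [FeSCN²⁺] / ([Fe³⁺]·[SCN⁻]) = (0.00287) / ((0.108)·(3.99e-4)) = 66.6
Q_c = 66.6 < K_c = 892, so the forward reaction proceeds.

in the forward direction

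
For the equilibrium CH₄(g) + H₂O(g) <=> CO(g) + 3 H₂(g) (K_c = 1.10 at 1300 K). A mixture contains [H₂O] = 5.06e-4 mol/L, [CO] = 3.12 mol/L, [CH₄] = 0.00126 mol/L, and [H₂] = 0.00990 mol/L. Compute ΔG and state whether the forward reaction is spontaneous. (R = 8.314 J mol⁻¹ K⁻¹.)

Q_c = [CO]·[H₂]³ / ([CH₄]·[H₂O]) = (3.12)·(0.00990)³ / ((0.00126)·(5.06e-4)) = 4.75
ΔG = RT ln(Q_c/K_c) = (8.314 J mol⁻¹ K⁻¹)(1300 K) × ln(4.75/1.10)
   = (10.81 kJ/mol)(1.463) = 15.8 kJ/mol
ΔG > 0, so the forward reaction is non-spontaneous (proceeds in reverse).

ΔG = 15.8 kJ/mol; the forward reaction is non-spontaneous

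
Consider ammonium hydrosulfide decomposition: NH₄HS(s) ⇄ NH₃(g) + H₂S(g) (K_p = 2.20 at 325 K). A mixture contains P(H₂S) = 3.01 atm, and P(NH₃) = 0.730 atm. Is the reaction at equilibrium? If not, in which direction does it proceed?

(NH₄HS is a pure solid — omitted from Q_p.)
Q_p = P(NH₃)·P(H₂S) = (0.730)·(3.01) = 2.20
Q_p = 2.20 = K_p, so the system is already at equilibrium.

neither direction; the system is at equilibrium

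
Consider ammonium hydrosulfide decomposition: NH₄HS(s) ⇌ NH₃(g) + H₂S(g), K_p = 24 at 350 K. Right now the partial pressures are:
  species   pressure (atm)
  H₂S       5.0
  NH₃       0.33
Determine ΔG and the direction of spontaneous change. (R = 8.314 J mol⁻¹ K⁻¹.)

(NH₄HS is a pure solid — omitted from Q_p.)
Q_p = P(NH₃)·P(H₂S) = (0.33)·(5.0) = 1.65
ΔG = RT ln(Q_p/K_p) = (8.314 J mol⁻¹ K⁻¹)(350 K) × ln(1.65/24)
   = (2.910 kJ/mol)(-2.677) = -7.79 kJ/mol
ΔG < 0, so the forward reaction is spontaneous (proceeds forward).

ΔG = -7.79 kJ/mol; the forward reaction is spontaneous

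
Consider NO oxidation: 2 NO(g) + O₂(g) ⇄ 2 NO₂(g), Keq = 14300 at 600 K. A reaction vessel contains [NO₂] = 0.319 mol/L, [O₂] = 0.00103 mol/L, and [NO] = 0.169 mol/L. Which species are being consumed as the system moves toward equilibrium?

Q = [NO₂]² / ([NO]²·[O₂]) = (0.319)² / ((0.169)²·(0.00103)) = 3460
Q = 3460 < Keq = 14300: net forward reaction.

NO, O₂ (reactants)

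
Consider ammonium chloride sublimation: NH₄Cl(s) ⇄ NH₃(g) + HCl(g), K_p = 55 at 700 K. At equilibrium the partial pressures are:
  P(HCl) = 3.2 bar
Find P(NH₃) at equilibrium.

P(NH₃) = 17 bar

(NH₄Cl is a pure solid — omitted from K_p.)
At equilibrium, K_p = P(NH₃)·P(HCl) = 55.
(P(NH₃))·(3.2) = 55
P(NH₃) = 17.2 = 17 bar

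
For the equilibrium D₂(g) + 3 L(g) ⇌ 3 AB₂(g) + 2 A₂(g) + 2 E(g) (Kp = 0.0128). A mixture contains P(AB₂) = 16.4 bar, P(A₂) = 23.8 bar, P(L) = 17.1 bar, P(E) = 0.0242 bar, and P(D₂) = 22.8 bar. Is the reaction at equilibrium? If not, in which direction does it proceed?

neither direction; the system is at equilibrium

Qp = P(AB₂)³·P(A₂)²·P(E)² / (P(D₂)·P(L)³) = (16.4)³·(23.8)²·(0.0242)² / ((22.8)·(17.1)³) = 0.0128
Qp = 0.0128 = Kp, so the system is already at equilibrium.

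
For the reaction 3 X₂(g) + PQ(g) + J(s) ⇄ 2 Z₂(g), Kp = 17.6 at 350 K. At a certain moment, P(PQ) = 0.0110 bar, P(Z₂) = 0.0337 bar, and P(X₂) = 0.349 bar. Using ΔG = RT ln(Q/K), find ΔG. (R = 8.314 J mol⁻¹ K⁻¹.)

ΔG = -5.76 kJ/mol

(J is a pure solid — omitted from Qp.)
Qp = P(Z₂)² / (P(X₂)³·P(PQ)) = (0.0337)² / ((0.349)³·(0.0110)) = 2.43
ΔG = RT ln(Qp/Kp) = (8.314 J mol⁻¹ K⁻¹)(350 K) × ln(2.43/17.6)
   = (2.910 kJ/mol)(-1.980) = -5.76 kJ/mol
ΔG < 0, so the forward reaction is spontaneous (proceeds forward).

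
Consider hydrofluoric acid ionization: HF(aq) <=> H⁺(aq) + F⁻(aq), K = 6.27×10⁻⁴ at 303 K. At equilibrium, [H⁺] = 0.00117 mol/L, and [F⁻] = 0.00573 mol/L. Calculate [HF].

[HF] = 0.0107 mol/L

At equilibrium, K = [H⁺]·[F⁻] / [HF] = 6.27×10⁻⁴.
(0.00117)·(0.00573) / ([HF]) = 6.27×10⁻⁴
[HF] = 0.0107 mol/L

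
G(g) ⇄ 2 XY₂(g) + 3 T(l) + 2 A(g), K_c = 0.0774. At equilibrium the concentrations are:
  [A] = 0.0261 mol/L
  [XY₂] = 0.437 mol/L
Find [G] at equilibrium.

(T is a pure liquid — omitted from K_c.)
At equilibrium, K_c = [XY₂]²·[A]² / [G] = 0.0774.
(0.437)²·(0.0261)² / ([G]) = 0.0774
[G] = 0.00168 mol/L

[G] = 0.00168 mol/L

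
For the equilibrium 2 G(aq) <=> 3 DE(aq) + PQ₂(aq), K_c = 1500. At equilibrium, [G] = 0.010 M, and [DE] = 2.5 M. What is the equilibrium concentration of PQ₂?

[PQ₂] = 0.0096 M

At equilibrium, K_c = [DE]³·[PQ₂] / [G]² = 1500.
(2.5)³·([PQ₂]) / (0.010)² = 1500
[PQ₂] = 0.00960 = 0.0096 M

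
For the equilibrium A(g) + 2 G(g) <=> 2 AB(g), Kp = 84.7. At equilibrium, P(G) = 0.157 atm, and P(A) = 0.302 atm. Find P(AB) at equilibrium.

P(AB) = 0.794 atm

At equilibrium, Kp = P(AB)² / (P(A)·P(G)²) = 84.7.
(P(AB))² / ((0.302)·(0.157)²) = 84.7
P(AB)² = 0.631 ⇒ P(AB) = 0.794 atm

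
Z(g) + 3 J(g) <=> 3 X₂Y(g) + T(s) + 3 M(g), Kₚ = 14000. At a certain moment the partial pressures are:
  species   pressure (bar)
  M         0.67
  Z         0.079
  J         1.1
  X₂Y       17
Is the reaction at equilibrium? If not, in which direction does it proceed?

no net change (already at equilibrium)

(T is a pure solid — omitted from Qₚ.)
Qₚ = P(X₂Y)³·P(M)³ / (P(Z)·P(J)³) = (17)³·(0.67)³ / ((0.079)·(1.1)³) = 14000
Qₚ = 14000 = Kₚ, so the system is already at equilibrium.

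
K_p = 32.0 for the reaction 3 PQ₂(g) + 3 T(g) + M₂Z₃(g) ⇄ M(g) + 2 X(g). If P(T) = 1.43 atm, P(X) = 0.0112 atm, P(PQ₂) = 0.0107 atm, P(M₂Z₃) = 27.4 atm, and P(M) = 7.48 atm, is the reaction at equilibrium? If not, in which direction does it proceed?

to the right

Q_p = P(M)·P(X)² / (P(PQ₂)³·P(T)³·P(M₂Z₃)) = (7.48)·(0.0112)² / ((0.0107)³·(1.43)³·(27.4)) = 9.56
Q_p = 9.56 < K_p = 32.0, so the forward reaction proceeds.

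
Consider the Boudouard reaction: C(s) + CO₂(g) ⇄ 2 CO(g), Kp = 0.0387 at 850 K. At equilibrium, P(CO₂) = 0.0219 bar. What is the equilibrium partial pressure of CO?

P(CO) = 0.0291 bar

(C is a pure solid — omitted from Kp.)
At equilibrium, Kp = P(CO)² / P(CO₂) = 0.0387.
(P(CO))² / (0.0219) = 0.0387
P(CO)² = 8.48×10⁻⁴ ⇒ P(CO) = 0.0291 bar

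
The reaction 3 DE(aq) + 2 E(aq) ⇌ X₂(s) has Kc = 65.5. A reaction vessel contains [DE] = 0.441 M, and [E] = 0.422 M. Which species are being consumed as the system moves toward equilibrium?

(X₂ is a pure solid — omitted from Qc.)
Qc = 1 / ([DE]³·[E]²) = 1 / ((0.441)³·(0.422)²) = 65.5
Qc = 65.5 = Kc; the system is at equilibrium.

none (at equilibrium)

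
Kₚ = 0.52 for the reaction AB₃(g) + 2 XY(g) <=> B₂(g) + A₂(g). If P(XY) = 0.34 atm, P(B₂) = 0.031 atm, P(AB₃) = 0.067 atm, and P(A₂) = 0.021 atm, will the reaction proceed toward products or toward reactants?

Qₚ = P(B₂)·P(A₂) / (P(AB₃)·P(XY)²) = (0.031)·(0.021) / ((0.067)·(0.34)²) = 0.084
Qₚ = 0.084 < Kₚ = 0.52, so the forward reaction proceeds.

forward (toward products)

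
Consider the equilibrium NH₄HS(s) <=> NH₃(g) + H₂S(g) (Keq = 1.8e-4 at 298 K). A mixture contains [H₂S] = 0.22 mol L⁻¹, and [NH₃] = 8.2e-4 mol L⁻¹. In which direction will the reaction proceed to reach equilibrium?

(NH₄HS is a pure solid — omitted from Q.)
Q = [NH₃]·[H₂S] = (8.2e-4)·(0.22) = 1.8e-4
Q = 1.8e-4 = Keq, so the system is already at equilibrium.

neither direction; the system is at equilibrium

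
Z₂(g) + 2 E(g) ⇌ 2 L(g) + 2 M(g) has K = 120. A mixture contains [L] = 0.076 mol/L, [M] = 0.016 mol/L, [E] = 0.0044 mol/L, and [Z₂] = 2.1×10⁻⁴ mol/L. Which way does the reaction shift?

Q = [L]²·[M]² / ([Z₂]·[E]²) = (0.076)²·(0.016)² / ((2.1×10⁻⁴)·(0.0044)²) = 360
Q = 360 > K = 120, so the reverse reaction proceeds.

toward reactants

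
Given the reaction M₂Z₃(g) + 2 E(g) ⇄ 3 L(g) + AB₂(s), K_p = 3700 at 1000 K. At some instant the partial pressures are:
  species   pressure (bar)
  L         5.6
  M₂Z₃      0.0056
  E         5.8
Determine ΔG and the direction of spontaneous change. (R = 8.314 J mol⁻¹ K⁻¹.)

(AB₂ is a pure solid — omitted from Q_p.)
Q_p = P(L)³ / (P(M₂Z₃)·P(E)²) = (5.6)³ / ((0.0056)·(5.8)²) = 932
ΔG = RT ln(Q_p/K_p) = (8.314 J mol⁻¹ K⁻¹)(1000 K) × ln(932/3700)
   = (8.314 kJ/mol)(-1.379) = -11.5 kJ/mol
ΔG < 0, so the forward reaction is spontaneous (proceeds forward).

ΔG = -11.5 kJ/mol; the forward reaction is spontaneous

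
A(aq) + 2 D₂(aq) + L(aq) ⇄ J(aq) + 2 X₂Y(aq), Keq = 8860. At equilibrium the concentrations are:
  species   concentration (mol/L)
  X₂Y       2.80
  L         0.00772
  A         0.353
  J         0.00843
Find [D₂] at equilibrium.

[D₂] = 0.0523 mol/L

At equilibrium, Keq = [J]·[X₂Y]² / ([A]·[D₂]²·[L]) = 8860.
(0.00843)·(2.80)² / ((0.353)·([D₂])²·(0.00772)) = 8860
[D₂]² = 0.00274 ⇒ [D₂] = 0.0523 mol/L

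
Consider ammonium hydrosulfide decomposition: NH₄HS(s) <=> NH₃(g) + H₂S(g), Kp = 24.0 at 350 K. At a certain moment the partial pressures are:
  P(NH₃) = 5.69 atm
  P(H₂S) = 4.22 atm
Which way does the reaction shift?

no net change (already at equilibrium)

(NH₄HS is a pure solid — omitted from Qp.)
Qp = P(NH₃)·P(H₂S) = (5.69)·(4.22) = 24.0
Qp = 24.0 = Kp, so the system is already at equilibrium.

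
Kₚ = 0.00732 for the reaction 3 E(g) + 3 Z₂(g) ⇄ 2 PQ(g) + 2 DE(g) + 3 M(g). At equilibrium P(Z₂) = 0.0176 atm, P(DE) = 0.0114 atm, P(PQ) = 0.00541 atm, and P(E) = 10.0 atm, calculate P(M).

At equilibrium, Kₚ = P(PQ)²·P(DE)²·P(M)³ / (P(E)³·P(Z₂)³) = 0.00732.
(0.00541)²·(0.0114)²·(P(M))³ / ((10.0)³·(0.0176)³) = 0.00732
P(M)³ = 10500 ⇒ P(M) = 21.9 atm

P(M) = 21.9 atm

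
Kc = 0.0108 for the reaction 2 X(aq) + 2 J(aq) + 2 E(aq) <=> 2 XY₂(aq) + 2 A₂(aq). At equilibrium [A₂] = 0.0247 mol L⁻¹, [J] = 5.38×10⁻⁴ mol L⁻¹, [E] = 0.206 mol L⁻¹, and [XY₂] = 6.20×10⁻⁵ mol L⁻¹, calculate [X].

At equilibrium, Kc = [XY₂]²·[A₂]² / ([X]²·[J]²·[E]²) = 0.0108.
(6.20×10⁻⁵)²·(0.0247)² / (([X])²·(5.38×10⁻⁴)²·(0.206)²) = 0.0108
[X]² = 0.0177 ⇒ [X] = 0.133 mol L⁻¹

[X] = 0.133 mol L⁻¹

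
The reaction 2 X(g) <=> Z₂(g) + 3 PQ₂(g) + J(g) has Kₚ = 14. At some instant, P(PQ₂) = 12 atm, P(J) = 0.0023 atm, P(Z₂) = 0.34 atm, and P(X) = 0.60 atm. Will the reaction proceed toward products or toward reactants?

Qₚ = P(Z₂)·P(PQ₂)³·P(J) / P(X)² = (0.34)·(12)³·(0.0023) / (0.60)² = 3.8
Qₚ = 3.8 < Kₚ = 14, so the forward reaction proceeds.

forward (toward products)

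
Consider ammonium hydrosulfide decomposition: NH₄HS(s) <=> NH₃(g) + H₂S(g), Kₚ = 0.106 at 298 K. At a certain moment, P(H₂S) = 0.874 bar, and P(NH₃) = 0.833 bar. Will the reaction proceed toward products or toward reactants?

toward reactants

(NH₄HS is a pure solid — omitted from Qₚ.)
Qₚ = P(NH₃)·P(H₂S) = (0.833)·(0.874) = 0.728
Qₚ = 0.728 > Kₚ = 0.106, so the reverse reaction proceeds.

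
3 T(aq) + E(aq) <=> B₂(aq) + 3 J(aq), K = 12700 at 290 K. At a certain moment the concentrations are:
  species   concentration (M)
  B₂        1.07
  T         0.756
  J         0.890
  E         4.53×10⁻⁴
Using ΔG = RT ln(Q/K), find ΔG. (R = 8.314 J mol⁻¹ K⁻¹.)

ΔG = -2.88 kJ/mol

Q = [B₂]·[J]³ / ([T]³·[E]) = (1.07)·(0.890)³ / ((0.756)³·(4.53×10⁻⁴)) = 3850
ΔG = RT ln(Q/K) = (8.314 J mol⁻¹ K⁻¹)(290 K) × ln(3850/12700)
   = (2.411 kJ/mol)(-1.194) = -2.88 kJ/mol
ΔG < 0, so the forward reaction is spontaneous (proceeds forward).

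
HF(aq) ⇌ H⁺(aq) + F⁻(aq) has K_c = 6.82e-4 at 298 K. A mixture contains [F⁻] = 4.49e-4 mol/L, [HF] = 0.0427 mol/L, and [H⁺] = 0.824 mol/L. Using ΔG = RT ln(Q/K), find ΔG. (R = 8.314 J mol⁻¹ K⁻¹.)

Q_c = [H⁺]·[F⁻] / [HF] = (0.824)·(4.49e-4) / (0.0427) = 0.00866
ΔG = RT ln(Q_c/K_c) = (8.314 J mol⁻¹ K⁻¹)(298 K) × ln(0.00866/6.82e-4)
   = (2.478 kJ/mol)(2.541) = 6.30 kJ/mol
ΔG > 0, so the forward reaction is non-spontaneous (proceeds in reverse).

ΔG = 6.30 kJ/mol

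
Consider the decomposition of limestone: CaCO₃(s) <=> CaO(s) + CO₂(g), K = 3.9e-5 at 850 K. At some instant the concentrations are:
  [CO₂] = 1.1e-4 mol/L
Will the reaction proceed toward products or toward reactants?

(CaCO₃, CaO are pure solids — omitted from Q.)
Q = [CO₂] = 1.1e-4
Q = 1.1e-4 > K = 3.9e-5, so the reverse reaction proceeds.

reverse (toward reactants)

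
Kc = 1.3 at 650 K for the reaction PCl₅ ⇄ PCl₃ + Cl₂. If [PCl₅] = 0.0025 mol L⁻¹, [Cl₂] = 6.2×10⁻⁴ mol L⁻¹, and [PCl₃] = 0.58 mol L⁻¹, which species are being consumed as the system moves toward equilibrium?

PCl₅ (reactants)

Qc = [PCl₃]·[Cl₂] / [PCl₅] = (0.58)·(6.2×10⁻⁴) / (0.0025) = 0.14
Qc = 0.14 < Kc = 1.3: net forward reaction.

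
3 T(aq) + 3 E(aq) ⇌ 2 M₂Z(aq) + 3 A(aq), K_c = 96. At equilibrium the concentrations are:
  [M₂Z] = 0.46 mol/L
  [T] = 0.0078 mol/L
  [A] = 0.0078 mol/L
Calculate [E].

[E] = 0.13 mol/L

At equilibrium, K_c = [M₂Z]²·[A]³ / ([T]³·[E]³) = 96.
(0.46)²·(0.0078)³ / ((0.0078)³·([E])³) = 96
[E]³ = 0.00220 ⇒ [E] = 0.13 mol/L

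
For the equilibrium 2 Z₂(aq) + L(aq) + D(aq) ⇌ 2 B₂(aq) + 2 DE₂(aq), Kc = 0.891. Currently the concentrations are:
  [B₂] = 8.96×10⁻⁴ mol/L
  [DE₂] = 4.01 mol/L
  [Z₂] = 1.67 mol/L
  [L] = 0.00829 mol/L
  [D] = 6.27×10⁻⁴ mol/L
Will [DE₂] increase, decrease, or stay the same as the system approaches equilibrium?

stay the same

Qc = [B₂]²·[DE₂]² / ([Z₂]²·[L]·[D]) = (8.96×10⁻⁴)²·(4.01)² / ((1.67)²·(0.00829)·(6.27×10⁻⁴)) = 0.891
Qc = 0.891 = Kc; the system is at equilibrium.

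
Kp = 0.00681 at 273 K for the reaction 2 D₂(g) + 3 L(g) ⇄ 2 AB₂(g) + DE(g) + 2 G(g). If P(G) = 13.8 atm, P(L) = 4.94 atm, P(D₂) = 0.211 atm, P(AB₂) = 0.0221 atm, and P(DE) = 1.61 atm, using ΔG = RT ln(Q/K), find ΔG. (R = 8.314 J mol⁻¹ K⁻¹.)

ΔG = 3.20 kJ/mol

Qp = P(AB₂)²·P(DE)·P(G)² / (P(D₂)²·P(L)³) = (0.0221)²·(1.61)·(13.8)² / ((0.211)²·(4.94)³) = 0.0279
ΔG = RT ln(Qp/Kp) = (8.314 J mol⁻¹ K⁻¹)(273 K) × ln(0.0279/0.00681)
   = (2.270 kJ/mol)(1.410) = 3.20 kJ/mol
ΔG > 0, so the forward reaction is non-spontaneous (proceeds in reverse).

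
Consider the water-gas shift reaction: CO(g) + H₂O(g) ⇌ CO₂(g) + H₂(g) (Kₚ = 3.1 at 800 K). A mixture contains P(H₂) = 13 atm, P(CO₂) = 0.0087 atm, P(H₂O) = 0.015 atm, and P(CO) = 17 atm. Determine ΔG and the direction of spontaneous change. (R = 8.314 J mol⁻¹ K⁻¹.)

Qₚ = P(CO₂)·P(H₂) / (P(CO)·P(H₂O)) = (0.0087)·(13) / ((17)·(0.015)) = 0.444
ΔG = RT ln(Qₚ/Kₚ) = (8.314 J mol⁻¹ K⁻¹)(800 K) × ln(0.444/3.1)
   = (6.651 kJ/mol)(-1.943) = -12.9 kJ/mol
ΔG < 0, so the forward reaction is spontaneous (proceeds forward).

ΔG = -12.9 kJ/mol; the forward reaction is spontaneous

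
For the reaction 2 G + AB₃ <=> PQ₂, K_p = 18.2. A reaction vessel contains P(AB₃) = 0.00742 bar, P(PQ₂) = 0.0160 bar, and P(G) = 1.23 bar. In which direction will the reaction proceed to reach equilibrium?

Q_p = P(PQ₂) / (P(G)²·P(AB₃)) = (0.0160) / ((1.23)²·(0.00742)) = 1.43
Q_p = 1.43 < K_p = 18.2, so the forward reaction proceeds.

forward (toward products)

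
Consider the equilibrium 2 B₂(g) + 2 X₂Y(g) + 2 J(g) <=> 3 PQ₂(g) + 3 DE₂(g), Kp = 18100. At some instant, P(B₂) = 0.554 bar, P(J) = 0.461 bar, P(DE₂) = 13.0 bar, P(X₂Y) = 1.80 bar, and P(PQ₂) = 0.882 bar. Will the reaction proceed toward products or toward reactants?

Qp = P(PQ₂)³·P(DE₂)³ / (P(B₂)²·P(X₂Y)²·P(J)²) = (0.882)³·(13.0)³ / ((0.554)²·(1.80)²·(0.461)²) = 7130
Qp = 7130 < Kp = 18100, so the forward reaction proceeds.

toward products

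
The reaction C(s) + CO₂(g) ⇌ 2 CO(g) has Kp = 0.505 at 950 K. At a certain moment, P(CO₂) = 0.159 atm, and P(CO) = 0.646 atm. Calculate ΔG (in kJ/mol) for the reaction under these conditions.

ΔG = 13.0 kJ/mol

(C is a pure solid — omitted from Qp.)
Qp = P(CO)² / P(CO₂) = (0.646)² / (0.159) = 2.62
ΔG = RT ln(Qp/Kp) = (8.314 J mol⁻¹ K⁻¹)(950 K) × ln(2.62/0.505)
   = (7.898 kJ/mol)(1.646) = 13.0 kJ/mol
ΔG > 0, so the forward reaction is non-spontaneous (proceeds in reverse).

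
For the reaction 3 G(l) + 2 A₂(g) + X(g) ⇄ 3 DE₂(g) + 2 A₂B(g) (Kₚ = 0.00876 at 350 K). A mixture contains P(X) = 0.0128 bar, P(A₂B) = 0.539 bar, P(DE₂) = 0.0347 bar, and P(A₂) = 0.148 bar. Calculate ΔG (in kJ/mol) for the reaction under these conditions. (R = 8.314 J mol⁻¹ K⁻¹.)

ΔG = 4.65 kJ/mol

(G is a pure liquid — omitted from Qₚ.)
Qₚ = P(DE₂)³·P(A₂B)² / (P(A₂)²·P(X)) = (0.0347)³·(0.539)² / ((0.148)²·(0.0128)) = 0.0433
ΔG = RT ln(Qₚ/Kₚ) = (8.314 J mol⁻¹ K⁻¹)(350 K) × ln(0.0433/0.00876)
   = (2.910 kJ/mol)(1.598) = 4.65 kJ/mol
ΔG > 0, so the forward reaction is non-spontaneous (proceeds in reverse).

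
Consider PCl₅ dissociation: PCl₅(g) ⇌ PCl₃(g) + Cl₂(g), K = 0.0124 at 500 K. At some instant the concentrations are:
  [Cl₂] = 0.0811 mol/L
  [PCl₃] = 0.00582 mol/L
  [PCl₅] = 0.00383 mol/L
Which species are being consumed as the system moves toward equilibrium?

Q = [PCl₃]·[Cl₂] / [PCl₅] = (0.00582)·(0.0811) / (0.00383) = 0.123
Q = 0.123 > K = 0.0124: net reverse reaction.

PCl₃, Cl₂ (products)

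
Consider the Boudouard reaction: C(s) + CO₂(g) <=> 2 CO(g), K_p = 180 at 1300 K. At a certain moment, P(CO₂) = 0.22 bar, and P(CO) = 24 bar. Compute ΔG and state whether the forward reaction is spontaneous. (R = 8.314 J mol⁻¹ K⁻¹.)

ΔG = 28.9 kJ/mol; the forward reaction is non-spontaneous

(C is a pure solid — omitted from Q_p.)
Q_p = P(CO)² / P(CO₂) = (24)² / (0.22) = 2620
ΔG = RT ln(Q_p/K_p) = (8.314 J mol⁻¹ K⁻¹)(1300 K) × ln(2620/180)
   = (10.81 kJ/mol)(2.678) = 28.9 kJ/mol
ΔG > 0, so the forward reaction is non-spontaneous (proceeds in reverse).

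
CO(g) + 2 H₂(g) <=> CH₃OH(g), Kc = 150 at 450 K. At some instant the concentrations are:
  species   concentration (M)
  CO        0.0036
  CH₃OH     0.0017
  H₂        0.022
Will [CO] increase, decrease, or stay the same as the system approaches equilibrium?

increase

Qc = [CH₃OH] / ([CO]·[H₂]²) = (0.0017) / ((0.0036)·(0.022)²) = 980
Qc = 980 > Kc = 150: net reverse reaction.
CO is a reactant, so it increases.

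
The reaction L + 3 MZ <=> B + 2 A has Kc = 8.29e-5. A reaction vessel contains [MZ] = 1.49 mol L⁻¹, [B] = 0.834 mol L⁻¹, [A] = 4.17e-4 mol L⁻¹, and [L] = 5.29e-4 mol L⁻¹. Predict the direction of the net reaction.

Qc = [B]·[A]² / ([L]·[MZ]³) = (0.834)·(4.17e-4)² / ((5.29e-4)·(1.49)³) = 8.29e-5
Qc = 8.29e-5 = Kc, so the system is already at equilibrium.

at equilibrium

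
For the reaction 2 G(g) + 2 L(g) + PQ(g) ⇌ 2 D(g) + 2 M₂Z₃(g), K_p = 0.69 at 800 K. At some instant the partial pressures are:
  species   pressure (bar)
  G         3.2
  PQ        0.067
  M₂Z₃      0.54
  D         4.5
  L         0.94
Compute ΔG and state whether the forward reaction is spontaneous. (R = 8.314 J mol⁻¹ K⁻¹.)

ΔG = 17.6 kJ/mol; the forward reaction is non-spontaneous

Q_p = P(D)²·P(M₂Z₃)² / (P(G)²·P(L)²·P(PQ)) = (4.5)²·(0.54)² / ((3.2)²·(0.94)²·(0.067)) = 9.74
ΔG = RT ln(Q_p/K_p) = (8.314 J mol⁻¹ K⁻¹)(800 K) × ln(9.74/0.69)
   = (6.651 kJ/mol)(2.647) = 17.6 kJ/mol
ΔG > 0, so the forward reaction is non-spontaneous (proceeds in reverse).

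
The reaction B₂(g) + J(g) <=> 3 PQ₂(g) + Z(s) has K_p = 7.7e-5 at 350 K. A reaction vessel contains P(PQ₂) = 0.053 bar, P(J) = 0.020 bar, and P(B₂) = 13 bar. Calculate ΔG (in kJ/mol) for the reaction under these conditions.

ΔG = 5.84 kJ/mol

(Z is a pure solid — omitted from Q_p.)
Q_p = P(PQ₂)³ / (P(B₂)·P(J)) = (0.053)³ / ((13)·(0.020)) = 5.73e-4
ΔG = RT ln(Q_p/K_p) = (8.314 J mol⁻¹ K⁻¹)(350 K) × ln(5.73e-4/7.7e-5)
   = (2.910 kJ/mol)(2.007) = 5.84 kJ/mol
ΔG > 0, so the forward reaction is non-spontaneous (proceeds in reverse).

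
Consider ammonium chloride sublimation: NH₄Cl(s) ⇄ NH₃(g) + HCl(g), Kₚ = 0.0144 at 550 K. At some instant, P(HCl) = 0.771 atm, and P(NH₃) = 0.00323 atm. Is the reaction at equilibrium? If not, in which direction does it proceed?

(NH₄Cl is a pure solid — omitted from Qₚ.)
Qₚ = P(NH₃)·P(HCl) = (0.00323)·(0.771) = 0.00249
Qₚ = 0.00249 < Kₚ = 0.0144, so the forward reaction proceeds.

toward products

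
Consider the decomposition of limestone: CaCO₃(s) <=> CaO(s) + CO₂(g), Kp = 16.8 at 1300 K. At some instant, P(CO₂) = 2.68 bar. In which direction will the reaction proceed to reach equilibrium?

in the forward direction

(CaCO₃, CaO are pure solids — omitted from Qp.)
Qp = P(CO₂) = 2.68
Qp = 2.68 < Kp = 16.8, so the forward reaction proceeds.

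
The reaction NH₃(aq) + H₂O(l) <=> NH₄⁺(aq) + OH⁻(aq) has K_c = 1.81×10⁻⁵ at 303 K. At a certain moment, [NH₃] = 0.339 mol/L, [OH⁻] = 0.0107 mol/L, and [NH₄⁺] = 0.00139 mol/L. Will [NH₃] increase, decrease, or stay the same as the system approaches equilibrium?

increase

(H₂O is a pure liquid — omitted from Q_c.)
Q_c = [NH₄⁺]·[OH⁻] / [NH₃] = (0.00139)·(0.0107) / (0.339) = 4.39×10⁻⁵
Q_c = 4.39×10⁻⁵ > K_c = 1.81×10⁻⁵: net reverse reaction.
NH₃ is a reactant, so it increases.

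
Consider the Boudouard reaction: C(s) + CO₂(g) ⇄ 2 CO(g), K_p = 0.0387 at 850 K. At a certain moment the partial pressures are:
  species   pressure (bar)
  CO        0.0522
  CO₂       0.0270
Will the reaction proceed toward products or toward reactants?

in the reverse direction

(C is a pure solid — omitted from Q_p.)
Q_p = P(CO)² / P(CO₂) = (0.0522)² / (0.0270) = 0.101
Q_p = 0.101 > K_p = 0.0387, so the reverse reaction proceeds.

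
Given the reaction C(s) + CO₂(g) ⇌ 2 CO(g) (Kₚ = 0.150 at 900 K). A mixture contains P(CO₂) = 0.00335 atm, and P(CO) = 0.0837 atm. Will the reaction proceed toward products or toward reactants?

(C is a pure solid — omitted from Qₚ.)
Qₚ = P(CO)² / P(CO₂) = (0.0837)² / (0.00335) = 2.09
Qₚ = 2.09 > Kₚ = 0.150, so the reverse reaction proceeds.

in the reverse direction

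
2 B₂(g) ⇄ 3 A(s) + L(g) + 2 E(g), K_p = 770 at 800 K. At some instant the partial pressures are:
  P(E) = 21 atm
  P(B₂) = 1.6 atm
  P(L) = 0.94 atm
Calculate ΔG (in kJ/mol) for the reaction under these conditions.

ΔG = -10.4 kJ/mol

(A is a pure solid — omitted from Q_p.)
Q_p = P(L)·P(E)² / P(B₂)² = (0.94)·(21)² / (1.6)² = 162
ΔG = RT ln(Q_p/K_p) = (8.314 J mol⁻¹ K⁻¹)(800 K) × ln(162/770)
   = (6.651 kJ/mol)(-1.559) = -10.4 kJ/mol
ΔG < 0, so the forward reaction is spontaneous (proceeds forward).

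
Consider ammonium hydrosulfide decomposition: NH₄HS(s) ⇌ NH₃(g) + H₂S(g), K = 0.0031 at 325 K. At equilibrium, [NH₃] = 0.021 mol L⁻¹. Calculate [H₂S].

(NH₄HS is a pure solid — omitted from K.)
At equilibrium, K = [NH₃]·[H₂S] = 0.0031.
(0.021)·([H₂S]) = 0.0031
[H₂S] = 0.148 = 0.15 mol L⁻¹

[H₂S] = 0.15 mol L⁻¹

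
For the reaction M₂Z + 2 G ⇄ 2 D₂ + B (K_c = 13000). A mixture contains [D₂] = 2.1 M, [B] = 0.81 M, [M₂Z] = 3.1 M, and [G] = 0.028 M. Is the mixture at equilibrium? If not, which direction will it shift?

Q_c = [D₂]²·[B] / ([M₂Z]·[G]²) = (2.1)²·(0.81) / ((3.1)·(0.028)²) = 1500
Q_c = 1500 < K_c = 13000: net forward reaction.

no; Q < K, reaction proceeds forward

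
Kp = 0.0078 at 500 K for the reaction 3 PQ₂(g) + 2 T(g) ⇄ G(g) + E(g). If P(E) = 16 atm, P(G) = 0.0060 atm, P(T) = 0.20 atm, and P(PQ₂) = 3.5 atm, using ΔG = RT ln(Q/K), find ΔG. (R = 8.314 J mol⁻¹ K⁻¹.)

ΔG = 8.19 kJ/mol

Qp = P(G)·P(E) / (P(PQ₂)³·P(T)²) = (0.0060)·(16) / ((3.5)³·(0.20)²) = 0.0560
ΔG = RT ln(Qp/Kp) = (8.314 J mol⁻¹ K⁻¹)(500 K) × ln(0.0560/0.0078)
   = (4.157 kJ/mol)(1.971) = 8.19 kJ/mol
ΔG > 0, so the forward reaction is non-spontaneous (proceeds in reverse).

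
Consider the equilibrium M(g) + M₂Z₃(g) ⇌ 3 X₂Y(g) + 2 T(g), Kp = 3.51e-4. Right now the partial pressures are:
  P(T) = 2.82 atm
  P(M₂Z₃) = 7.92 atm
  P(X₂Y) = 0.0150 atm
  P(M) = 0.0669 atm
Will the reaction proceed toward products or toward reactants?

forward (toward products)

Qp = P(X₂Y)³·P(T)² / (P(M)·P(M₂Z₃)) = (0.0150)³·(2.82)² / ((0.0669)·(7.92)) = 5.07e-5
Qp = 5.07e-5 < Kp = 3.51e-4, so the forward reaction proceeds.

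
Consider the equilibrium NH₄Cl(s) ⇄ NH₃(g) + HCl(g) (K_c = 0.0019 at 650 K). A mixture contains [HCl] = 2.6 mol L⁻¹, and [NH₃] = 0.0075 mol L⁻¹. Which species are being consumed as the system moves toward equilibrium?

(NH₄Cl is a pure solid — omitted from Q_c.)
Q_c = [NH₃]·[HCl] = (0.0075)·(2.6) = 0.019
Q_c = 0.019 > K_c = 0.0019: net reverse reaction.

NH₃, HCl (products)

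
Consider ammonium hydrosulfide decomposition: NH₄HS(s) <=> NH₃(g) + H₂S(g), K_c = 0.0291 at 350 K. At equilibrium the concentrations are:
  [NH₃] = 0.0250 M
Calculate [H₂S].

(NH₄HS is a pure solid — omitted from K_c.)
At equilibrium, K_c = [NH₃]·[H₂S] = 0.0291.
(0.0250)·([H₂S]) = 0.0291
[H₂S] = 1.16 M

[H₂S] = 1.16 M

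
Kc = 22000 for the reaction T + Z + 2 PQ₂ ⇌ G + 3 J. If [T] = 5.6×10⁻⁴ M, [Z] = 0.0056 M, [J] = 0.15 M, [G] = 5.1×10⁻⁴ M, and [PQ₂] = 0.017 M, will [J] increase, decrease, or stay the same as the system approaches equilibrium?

Qc = [G]·[J]³ / ([T]·[Z]·[PQ₂]²) = (5.1×10⁻⁴)·(0.15)³ / ((5.6×10⁻⁴)·(0.0056)·(0.017)²) = 1900
Qc = 1900 < Kc = 22000: net forward reaction.
J is a product, so it increases.

increase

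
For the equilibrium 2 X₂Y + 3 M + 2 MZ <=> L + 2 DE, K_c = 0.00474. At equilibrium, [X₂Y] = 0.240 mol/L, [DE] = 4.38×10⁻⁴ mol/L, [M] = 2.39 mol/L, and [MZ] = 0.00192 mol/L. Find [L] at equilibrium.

[L] = 0.0716 mol/L

At equilibrium, K_c = [L]·[DE]² / ([X₂Y]²·[M]³·[MZ]²) = 0.00474.
([L])·(4.38×10⁻⁴)² / ((0.240)²·(2.39)³·(0.00192)²) = 0.00474
[L] = 0.0716 mol/L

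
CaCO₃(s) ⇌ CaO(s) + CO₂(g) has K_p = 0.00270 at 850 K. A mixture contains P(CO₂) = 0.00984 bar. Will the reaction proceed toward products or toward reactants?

(CaCO₃, CaO are pure solids — omitted from Q_p.)
Q_p = P(CO₂) = 0.00984
Q_p = 0.00984 > K_p = 0.00270, so the reverse reaction proceeds.

in the reverse direction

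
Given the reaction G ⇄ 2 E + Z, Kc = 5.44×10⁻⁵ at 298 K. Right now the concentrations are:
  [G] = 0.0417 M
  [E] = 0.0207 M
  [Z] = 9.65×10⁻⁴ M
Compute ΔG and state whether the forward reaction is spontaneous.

Qc = [E]²·[Z] / [G] = (0.0207)²·(9.65×10⁻⁴) / (0.0417) = 9.92×10⁻⁶
ΔG = RT ln(Qc/Kc) = (8.314 J mol⁻¹ K⁻¹)(298 K) × ln(9.92×10⁻⁶/5.44×10⁻⁵)
   = (2.478 kJ/mol)(-1.702) = -4.22 kJ/mol
ΔG < 0, so the forward reaction is spontaneous (proceeds forward).

ΔG = -4.22 kJ/mol; the forward reaction is spontaneous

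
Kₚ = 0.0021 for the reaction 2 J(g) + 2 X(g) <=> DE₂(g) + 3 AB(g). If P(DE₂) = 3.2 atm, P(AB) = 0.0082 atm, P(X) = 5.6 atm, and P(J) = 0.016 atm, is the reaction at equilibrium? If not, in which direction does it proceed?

Qₚ = P(DE₂)·P(AB)³ / (P(J)²·P(X)²) = (3.2)·(0.0082)³ / ((0.016)²·(5.6)²) = 2.2×10⁻⁴
Qₚ = 2.2×10⁻⁴ < Kₚ = 0.0021, so the forward reaction proceeds.

in the forward direction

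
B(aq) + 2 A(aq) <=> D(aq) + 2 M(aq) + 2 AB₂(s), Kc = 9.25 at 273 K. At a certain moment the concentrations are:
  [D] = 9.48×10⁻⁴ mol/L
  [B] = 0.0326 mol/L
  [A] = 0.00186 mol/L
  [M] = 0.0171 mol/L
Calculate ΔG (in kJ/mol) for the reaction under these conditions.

ΔG = -3.01 kJ/mol

(AB₂ is a pure solid — omitted from Qc.)
Qc = [D]·[M]² / ([B]·[A]²) = (9.48×10⁻⁴)·(0.0171)² / ((0.0326)·(0.00186)²) = 2.46
ΔG = RT ln(Qc/Kc) = (8.314 J mol⁻¹ K⁻¹)(273 K) × ln(2.46/9.25)
   = (2.270 kJ/mol)(-1.324) = -3.01 kJ/mol
ΔG < 0, so the forward reaction is spontaneous (proceeds forward).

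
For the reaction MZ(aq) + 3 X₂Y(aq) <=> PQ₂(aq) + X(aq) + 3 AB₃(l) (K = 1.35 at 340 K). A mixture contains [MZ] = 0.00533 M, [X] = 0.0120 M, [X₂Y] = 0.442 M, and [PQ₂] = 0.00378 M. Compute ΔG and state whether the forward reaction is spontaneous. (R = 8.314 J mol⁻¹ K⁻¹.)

ΔG = -7.40 kJ/mol; the forward reaction is spontaneous

(AB₃ is a pure liquid — omitted from Q.)
Q = [PQ₂]·[X] / ([MZ]·[X₂Y]³) = (0.00378)·(0.0120) / ((0.00533)·(0.442)³) = 0.0986
ΔG = RT ln(Q/K) = (8.314 J mol⁻¹ K⁻¹)(340 K) × ln(0.0986/1.35)
   = (2.827 kJ/mol)(-2.617) = -7.40 kJ/mol
ΔG < 0, so the forward reaction is spontaneous (proceeds forward).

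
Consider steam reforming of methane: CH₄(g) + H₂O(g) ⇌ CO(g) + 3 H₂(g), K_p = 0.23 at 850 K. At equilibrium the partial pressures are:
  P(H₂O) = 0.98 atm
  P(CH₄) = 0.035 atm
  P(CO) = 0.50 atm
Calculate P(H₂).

At equilibrium, K_p = P(CO)·P(H₂)³ / (P(CH₄)·P(H₂O)) = 0.23.
(0.50)·(P(H₂))³ / ((0.035)·(0.98)) = 0.23
P(H₂)³ = 0.0158 ⇒ P(H₂) = 0.25 atm

P(H₂) = 0.25 atm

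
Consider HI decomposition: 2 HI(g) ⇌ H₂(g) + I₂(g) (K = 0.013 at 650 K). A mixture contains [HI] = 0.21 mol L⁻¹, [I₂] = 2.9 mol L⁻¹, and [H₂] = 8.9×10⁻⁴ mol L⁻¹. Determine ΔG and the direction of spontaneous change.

Q = [H₂]·[I₂] / [HI]² = (8.9×10⁻⁴)·(2.9) / (0.21)² = 0.0585
ΔG = RT ln(Q/K) = (8.314 J mol⁻¹ K⁻¹)(650 K) × ln(0.0585/0.013)
   = (5.404 kJ/mol)(1.504) = 8.13 kJ/mol
ΔG > 0, so the forward reaction is non-spontaneous (proceeds in reverse).

ΔG = 8.13 kJ/mol; the forward reaction is non-spontaneous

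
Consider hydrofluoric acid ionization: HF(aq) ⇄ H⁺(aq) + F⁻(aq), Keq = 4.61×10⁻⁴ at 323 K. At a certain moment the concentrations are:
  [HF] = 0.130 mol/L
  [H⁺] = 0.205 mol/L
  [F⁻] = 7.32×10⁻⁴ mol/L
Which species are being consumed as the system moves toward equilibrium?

H⁺, F⁻ (products)

Q = [H⁺]·[F⁻] / [HF] = (0.205)·(7.32×10⁻⁴) / (0.130) = 0.00115
Q = 0.00115 > Keq = 4.61×10⁻⁴: net reverse reaction.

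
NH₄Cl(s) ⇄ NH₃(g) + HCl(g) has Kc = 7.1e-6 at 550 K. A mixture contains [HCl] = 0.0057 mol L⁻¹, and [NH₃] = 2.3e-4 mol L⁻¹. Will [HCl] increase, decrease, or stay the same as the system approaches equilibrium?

(NH₄Cl is a pure solid — omitted from Qc.)
Qc = [NH₃]·[HCl] = (2.3e-4)·(0.0057) = 1.3e-6
Qc = 1.3e-6 < Kc = 7.1e-6: net forward reaction.
HCl is a product, so it increases.

increase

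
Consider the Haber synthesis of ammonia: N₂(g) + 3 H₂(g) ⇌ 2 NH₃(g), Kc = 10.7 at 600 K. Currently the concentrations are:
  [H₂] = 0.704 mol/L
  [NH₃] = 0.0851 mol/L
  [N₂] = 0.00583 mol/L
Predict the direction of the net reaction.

in the forward direction

Qc = [NH₃]² / ([N₂]·[H₂]³) = (0.0851)² / ((0.00583)·(0.704)³) = 3.56
Qc = 3.56 < Kc = 10.7, so the forward reaction proceeds.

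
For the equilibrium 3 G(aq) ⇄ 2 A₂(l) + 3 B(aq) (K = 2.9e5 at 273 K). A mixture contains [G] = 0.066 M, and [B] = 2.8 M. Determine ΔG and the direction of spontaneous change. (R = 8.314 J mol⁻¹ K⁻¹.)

ΔG = -3.03 kJ/mol; the forward reaction is spontaneous

(A₂ is a pure liquid — omitted from Q.)
Q = [B]³ / [G]³ = (2.8)³ / (0.066)³ = 76400
ΔG = RT ln(Q/K) = (8.314 J mol⁻¹ K⁻¹)(273 K) × ln(76400/2.9e5)
   = (2.270 kJ/mol)(-1.334) = -3.03 kJ/mol
ΔG < 0, so the forward reaction is spontaneous (proceeds forward).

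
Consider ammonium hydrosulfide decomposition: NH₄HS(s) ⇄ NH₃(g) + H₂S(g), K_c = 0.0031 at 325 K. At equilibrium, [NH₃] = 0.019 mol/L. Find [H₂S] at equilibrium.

(NH₄HS is a pure solid — omitted from K_c.)
At equilibrium, K_c = [NH₃]·[H₂S] = 0.0031.
(0.019)·([H₂S]) = 0.0031
[H₂S] = 0.163 = 0.16 mol/L

[H₂S] = 0.16 mol/L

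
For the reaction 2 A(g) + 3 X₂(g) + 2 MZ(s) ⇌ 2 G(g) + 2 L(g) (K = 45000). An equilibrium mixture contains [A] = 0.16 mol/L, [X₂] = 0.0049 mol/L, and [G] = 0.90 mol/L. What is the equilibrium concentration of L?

[L] = 0.013 mol/L

(MZ is a pure solid — omitted from K.)
At equilibrium, K = [G]²·[L]² / ([A]²·[X₂]³) = 45000.
(0.90)²·([L])² / ((0.16)²·(0.0049)³) = 45000
[L]² = 1.67×10⁻⁴ ⇒ [L] = 0.013 mol/L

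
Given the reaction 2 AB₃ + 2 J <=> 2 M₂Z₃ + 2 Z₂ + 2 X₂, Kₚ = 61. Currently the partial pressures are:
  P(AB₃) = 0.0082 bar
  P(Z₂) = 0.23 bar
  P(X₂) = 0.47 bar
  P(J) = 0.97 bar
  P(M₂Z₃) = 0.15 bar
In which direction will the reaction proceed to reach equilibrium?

Qₚ = P(M₂Z₃)²·P(Z₂)²·P(X₂)² / (P(AB₃)²·P(J)²) = (0.15)²·(0.23)²·(0.47)² / ((0.0082)²·(0.97)²) = 4.2
Qₚ = 4.2 < Kₚ = 61, so the forward reaction proceeds.

forward (toward products)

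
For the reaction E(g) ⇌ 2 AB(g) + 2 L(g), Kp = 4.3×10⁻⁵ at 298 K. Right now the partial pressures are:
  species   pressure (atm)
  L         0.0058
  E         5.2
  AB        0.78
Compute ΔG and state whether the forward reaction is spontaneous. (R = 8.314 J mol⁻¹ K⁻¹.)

ΔG = -5.92 kJ/mol; the forward reaction is spontaneous

Qp = P(AB)²·P(L)² / P(E) = (0.78)²·(0.0058)² / (5.2) = 3.94×10⁻⁶
ΔG = RT ln(Qp/Kp) = (8.314 J mol⁻¹ K⁻¹)(298 K) × ln(3.94×10⁻⁶/4.3×10⁻⁵)
   = (2.478 kJ/mol)(-2.390) = -5.92 kJ/mol
ΔG < 0, so the forward reaction is spontaneous (proceeds forward).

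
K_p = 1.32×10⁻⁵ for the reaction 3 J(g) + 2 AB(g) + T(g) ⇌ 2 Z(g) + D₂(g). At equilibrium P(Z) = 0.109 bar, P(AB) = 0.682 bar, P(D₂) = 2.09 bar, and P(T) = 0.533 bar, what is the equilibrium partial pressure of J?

P(J) = 19.7 bar

At equilibrium, K_p = P(Z)²·P(D₂) / (P(J)³·P(AB)²·P(T)) = 1.32×10⁻⁵.
(0.109)²·(2.09) / ((P(J))³·(0.682)²·(0.533)) = 1.32×10⁻⁵
P(J)³ = 7590 ⇒ P(J) = 19.7 bar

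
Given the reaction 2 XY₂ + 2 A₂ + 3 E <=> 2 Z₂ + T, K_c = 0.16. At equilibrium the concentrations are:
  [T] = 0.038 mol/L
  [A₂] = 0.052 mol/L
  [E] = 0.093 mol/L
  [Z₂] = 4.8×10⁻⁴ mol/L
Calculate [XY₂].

At equilibrium, K_c = [Z₂]²·[T] / ([XY₂]²·[A₂]²·[E]³) = 0.16.
(4.8×10⁻⁴)²·(0.038) / (([XY₂])²·(0.052)²·(0.093)³) = 0.16
[XY₂]² = 0.0252 ⇒ [XY₂] = 0.16 mol/L

[XY₂] = 0.16 mol/L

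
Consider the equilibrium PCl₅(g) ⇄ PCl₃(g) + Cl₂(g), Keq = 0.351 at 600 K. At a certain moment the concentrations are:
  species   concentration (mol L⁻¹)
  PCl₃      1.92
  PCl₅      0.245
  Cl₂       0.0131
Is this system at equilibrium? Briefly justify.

Q = [PCl₃]·[Cl₂] / [PCl₅] = (1.92)·(0.0131) / (0.245) = 0.103
Q = 0.103 < Keq = 0.351: net forward reaction.

no; Q < K, reaction proceeds forward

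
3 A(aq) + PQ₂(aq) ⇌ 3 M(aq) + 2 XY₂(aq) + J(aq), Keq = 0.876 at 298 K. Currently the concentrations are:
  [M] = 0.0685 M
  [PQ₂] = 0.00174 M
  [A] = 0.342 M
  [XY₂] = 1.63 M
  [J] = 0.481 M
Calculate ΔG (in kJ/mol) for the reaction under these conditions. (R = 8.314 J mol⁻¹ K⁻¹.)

ΔG = 4.73 kJ/mol

Q = [M]³·[XY₂]²·[J] / ([A]³·[PQ₂]) = (0.0685)³·(1.63)²·(0.481) / ((0.342)³·(0.00174)) = 5.90
ΔG = RT ln(Q/Keq) = (8.314 J mol⁻¹ K⁻¹)(298 K) × ln(5.90/0.876)
   = (2.478 kJ/mol)(1.907) = 4.73 kJ/mol
ΔG > 0, so the forward reaction is non-spontaneous (proceeds in reverse).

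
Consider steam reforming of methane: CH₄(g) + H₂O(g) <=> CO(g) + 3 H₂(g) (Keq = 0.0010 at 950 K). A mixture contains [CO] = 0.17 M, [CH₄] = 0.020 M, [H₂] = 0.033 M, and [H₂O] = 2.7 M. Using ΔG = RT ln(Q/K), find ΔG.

ΔG = -17.2 kJ/mol

Q = [CO]·[H₂]³ / ([CH₄]·[H₂O]) = (0.17)·(0.033)³ / ((0.020)·(2.7)) = 1.13×10⁻⁴
ΔG = RT ln(Q/Keq) = (8.314 J mol⁻¹ K⁻¹)(950 K) × ln(1.13×10⁻⁴/0.0010)
   = (7.898 kJ/mol)(-2.180) = -17.2 kJ/mol
ΔG < 0, so the forward reaction is spontaneous (proceeds forward).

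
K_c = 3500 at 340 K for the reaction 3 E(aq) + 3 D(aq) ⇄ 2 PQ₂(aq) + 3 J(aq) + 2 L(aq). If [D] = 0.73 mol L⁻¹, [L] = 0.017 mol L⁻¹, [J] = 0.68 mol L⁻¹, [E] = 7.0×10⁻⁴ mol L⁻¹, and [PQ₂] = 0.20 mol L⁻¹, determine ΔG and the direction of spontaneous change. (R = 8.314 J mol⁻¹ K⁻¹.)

ΔG = 5.80 kJ/mol; the forward reaction is non-spontaneous

Q_c = [PQ₂]²·[J]³·[L]² / ([E]³·[D]³) = (0.20)²·(0.68)³·(0.017)² / ((7.0×10⁻⁴)³·(0.73)³) = 27200
ΔG = RT ln(Q_c/K_c) = (8.314 J mol⁻¹ K⁻¹)(340 K) × ln(27200/3500)
   = (2.827 kJ/mol)(2.050) = 5.80 kJ/mol
ΔG > 0, so the forward reaction is non-spontaneous (proceeds in reverse).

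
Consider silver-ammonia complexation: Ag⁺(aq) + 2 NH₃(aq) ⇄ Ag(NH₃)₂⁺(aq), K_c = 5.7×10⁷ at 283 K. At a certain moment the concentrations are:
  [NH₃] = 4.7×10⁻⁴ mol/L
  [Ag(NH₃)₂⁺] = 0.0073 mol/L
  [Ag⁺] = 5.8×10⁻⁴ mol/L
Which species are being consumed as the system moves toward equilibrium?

Q_c = [Ag(NH₃)₂⁺] / ([Ag⁺]·[NH₃]²) = (0.0073) / ((5.8×10⁻⁴)·(4.7×10⁻⁴)²) = 5.7×10⁷
Q_c = 5.7×10⁷ = K_c; the system is at equilibrium.

none (at equilibrium)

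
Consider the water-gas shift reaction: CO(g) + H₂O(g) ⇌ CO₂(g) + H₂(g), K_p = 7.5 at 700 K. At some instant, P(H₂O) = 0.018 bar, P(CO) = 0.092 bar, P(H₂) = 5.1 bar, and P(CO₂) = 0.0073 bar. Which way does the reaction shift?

Q_p = P(CO₂)·P(H₂) / (P(CO)·P(H₂O)) = (0.0073)·(5.1) / ((0.092)·(0.018)) = 22
Q_p = 22 > K_p = 7.5, so the reverse reaction proceeds.

reverse (toward reactants)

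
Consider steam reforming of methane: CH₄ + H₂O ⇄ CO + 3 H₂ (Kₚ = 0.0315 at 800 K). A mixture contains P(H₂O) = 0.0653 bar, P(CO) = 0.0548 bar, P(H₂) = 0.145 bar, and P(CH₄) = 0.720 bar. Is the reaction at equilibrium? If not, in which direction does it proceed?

Qₚ = P(CO)·P(H₂)³ / (P(CH₄)·P(H₂O)) = (0.0548)·(0.145)³ / ((0.720)·(0.0653)) = 0.00355
Qₚ = 0.00355 < Kₚ = 0.0315, so the forward reaction proceeds.

in the forward direction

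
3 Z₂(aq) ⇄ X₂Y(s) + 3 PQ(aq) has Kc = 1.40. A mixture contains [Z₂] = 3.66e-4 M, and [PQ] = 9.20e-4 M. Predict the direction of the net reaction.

(X₂Y is a pure solid — omitted from Qc.)
Qc = [PQ]³ / [Z₂]³ = (9.20e-4)³ / (3.66e-4)³ = 15.9
Qc = 15.9 > Kc = 1.40, so the reverse reaction proceeds.

reverse (toward reactants)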